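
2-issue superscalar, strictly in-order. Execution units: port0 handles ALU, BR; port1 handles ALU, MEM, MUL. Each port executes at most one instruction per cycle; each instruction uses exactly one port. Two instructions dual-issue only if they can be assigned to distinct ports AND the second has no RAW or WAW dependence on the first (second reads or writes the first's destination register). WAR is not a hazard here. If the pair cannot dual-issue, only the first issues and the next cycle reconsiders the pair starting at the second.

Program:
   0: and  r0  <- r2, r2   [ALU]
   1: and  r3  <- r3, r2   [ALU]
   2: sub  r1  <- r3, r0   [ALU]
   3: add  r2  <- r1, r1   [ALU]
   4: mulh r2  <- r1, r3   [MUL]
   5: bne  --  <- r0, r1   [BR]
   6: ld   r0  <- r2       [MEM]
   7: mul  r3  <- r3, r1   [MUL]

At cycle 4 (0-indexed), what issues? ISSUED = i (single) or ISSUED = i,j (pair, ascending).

c0: i0+i1 and+and  2-wide
c1: i2 sub  RAW r1
c2: i3 add  WAW r2
c3: i4+i5 mulh+bne  2-wide
c4: i6 ld  no-port MEM/MUL
c5: i7 mul  tail

ISSUED = 6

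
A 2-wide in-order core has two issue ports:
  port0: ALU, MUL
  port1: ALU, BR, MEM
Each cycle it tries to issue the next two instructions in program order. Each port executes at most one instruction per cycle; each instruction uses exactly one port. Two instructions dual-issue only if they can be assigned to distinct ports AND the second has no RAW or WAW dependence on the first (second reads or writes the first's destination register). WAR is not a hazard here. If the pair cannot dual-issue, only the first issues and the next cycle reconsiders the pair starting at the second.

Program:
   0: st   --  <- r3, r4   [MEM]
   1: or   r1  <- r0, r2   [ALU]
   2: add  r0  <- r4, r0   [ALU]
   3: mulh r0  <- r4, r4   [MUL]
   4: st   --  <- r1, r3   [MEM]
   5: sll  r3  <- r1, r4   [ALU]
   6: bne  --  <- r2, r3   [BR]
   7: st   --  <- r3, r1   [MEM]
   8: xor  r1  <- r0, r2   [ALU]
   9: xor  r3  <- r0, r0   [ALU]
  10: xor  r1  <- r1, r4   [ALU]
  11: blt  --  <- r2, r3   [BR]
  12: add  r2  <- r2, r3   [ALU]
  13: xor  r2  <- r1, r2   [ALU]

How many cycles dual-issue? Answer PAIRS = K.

#0 head=0: st;or i0&i1 2-wide
#1 head=2: add i2 WAW r0
#2 head=3: mulh;st i3&i4 2-wide
#3 head=5: sll i5 RAW r3
#4 head=6: bne i6 no-port BR/MEM
#5 head=7: st;xor i7&i8 2-wide
#6 head=9: xor;xor i9&i10 2-wide
#7 head=11: blt;add i11&i12 2-wide
#8 head=13: xor i13 tail

PAIRS = 5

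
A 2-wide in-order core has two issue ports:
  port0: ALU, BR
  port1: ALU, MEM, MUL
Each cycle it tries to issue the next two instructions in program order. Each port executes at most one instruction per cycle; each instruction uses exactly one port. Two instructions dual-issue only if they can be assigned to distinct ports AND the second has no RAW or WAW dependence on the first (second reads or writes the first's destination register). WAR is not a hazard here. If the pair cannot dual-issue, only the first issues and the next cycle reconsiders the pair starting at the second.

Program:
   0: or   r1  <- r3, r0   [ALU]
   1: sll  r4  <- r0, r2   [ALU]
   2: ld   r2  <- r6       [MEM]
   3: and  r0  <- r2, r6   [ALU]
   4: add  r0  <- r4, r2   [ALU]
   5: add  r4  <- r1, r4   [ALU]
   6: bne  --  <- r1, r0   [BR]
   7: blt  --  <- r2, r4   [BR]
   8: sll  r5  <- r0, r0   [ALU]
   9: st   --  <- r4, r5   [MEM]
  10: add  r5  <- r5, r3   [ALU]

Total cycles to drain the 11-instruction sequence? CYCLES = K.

CYCLES = 7

c0: i0,i1 or sll  pair
c1: i2 ld  RAW r2
c2: i3 and  WAW r0
c3: i4,i5 add add  pair
c4: i6 bne  no-port BR/BR
c5: i7,i8 blt sll  pair
c6: i9,i10 st add  pair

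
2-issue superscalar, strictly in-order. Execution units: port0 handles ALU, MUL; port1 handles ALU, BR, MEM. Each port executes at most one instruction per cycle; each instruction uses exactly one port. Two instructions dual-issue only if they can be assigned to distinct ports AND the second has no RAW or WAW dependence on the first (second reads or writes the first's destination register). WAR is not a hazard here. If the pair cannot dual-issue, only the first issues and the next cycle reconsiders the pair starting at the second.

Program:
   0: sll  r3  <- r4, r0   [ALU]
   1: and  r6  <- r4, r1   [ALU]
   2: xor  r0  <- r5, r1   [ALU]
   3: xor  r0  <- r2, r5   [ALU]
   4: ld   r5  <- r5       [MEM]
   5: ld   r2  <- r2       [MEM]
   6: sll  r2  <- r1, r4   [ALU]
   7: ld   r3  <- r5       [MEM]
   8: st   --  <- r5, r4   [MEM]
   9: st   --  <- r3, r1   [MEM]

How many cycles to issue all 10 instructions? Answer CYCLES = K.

CYCLES = 7

t=0 i0+i1:sll.ALU and.ALU ; pair
t=1 i2:xor.ALU ; WAW r0
t=2 i3+i4:xor.ALU ld.MEM ; pair
t=3 i5:ld.MEM ; WAW r2
t=4 i6+i7:sll.ALU ld.MEM ; pair
t=5 i8:st.MEM ; no-port MEM/MEM
t=6 i9:st.MEM ; tail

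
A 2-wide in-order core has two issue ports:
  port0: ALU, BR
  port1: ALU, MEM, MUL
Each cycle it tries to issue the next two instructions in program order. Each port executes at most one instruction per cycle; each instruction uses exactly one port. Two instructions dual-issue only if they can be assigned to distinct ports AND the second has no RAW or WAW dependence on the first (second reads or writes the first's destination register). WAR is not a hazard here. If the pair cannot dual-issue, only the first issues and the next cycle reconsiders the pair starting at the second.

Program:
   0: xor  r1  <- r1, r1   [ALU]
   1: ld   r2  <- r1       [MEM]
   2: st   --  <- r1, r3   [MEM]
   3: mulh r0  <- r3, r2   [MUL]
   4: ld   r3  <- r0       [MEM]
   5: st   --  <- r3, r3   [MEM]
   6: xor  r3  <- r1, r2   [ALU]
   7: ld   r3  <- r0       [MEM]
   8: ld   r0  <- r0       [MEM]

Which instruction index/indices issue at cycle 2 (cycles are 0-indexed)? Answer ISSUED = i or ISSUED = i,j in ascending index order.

#0 head=0: xor.ALU i0 RAW r1
#1 head=1: ld.MEM i1 no-port MEM/MEM
#2 head=2: st.MEM i2 no-port MEM/MUL
#3 head=3: mulh.MUL i3 no-port MUL/MEM
#4 head=4: ld.MEM i4 no-port MEM/MEM
#5 head=5: st.MEM xor.ALU i5,i6 pair
#6 head=7: ld.MEM i7 no-port MEM/MEM
#7 head=8: ld.MEM i8 tail

ISSUED = 2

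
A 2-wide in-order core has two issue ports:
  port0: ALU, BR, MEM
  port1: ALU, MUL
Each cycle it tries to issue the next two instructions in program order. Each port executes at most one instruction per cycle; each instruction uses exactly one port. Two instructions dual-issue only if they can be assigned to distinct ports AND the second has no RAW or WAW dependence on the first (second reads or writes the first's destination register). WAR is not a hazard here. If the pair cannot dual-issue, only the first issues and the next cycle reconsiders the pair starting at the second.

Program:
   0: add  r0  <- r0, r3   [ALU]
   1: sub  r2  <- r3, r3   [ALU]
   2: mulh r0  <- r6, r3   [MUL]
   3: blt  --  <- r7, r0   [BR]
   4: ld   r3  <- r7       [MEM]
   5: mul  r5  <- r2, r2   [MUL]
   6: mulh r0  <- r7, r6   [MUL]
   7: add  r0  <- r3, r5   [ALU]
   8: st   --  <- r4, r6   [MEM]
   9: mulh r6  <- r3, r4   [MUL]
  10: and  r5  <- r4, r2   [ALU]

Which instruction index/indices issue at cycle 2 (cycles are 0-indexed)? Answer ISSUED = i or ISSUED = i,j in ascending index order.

c0: i0,i1 add.ALU;sub.ALU  2-wide
c1: i2 mulh.MUL  RAW r0
c2: i3 blt.BR  no-port BR/MEM
c3: i4,i5 ld.MEM;mul.MUL  2-wide
c4: i6 mulh.MUL  WAW r0
c5: i7,i8 add.ALU;st.MEM  2-wide
c6: i9,i10 mulh.MUL;and.ALU  2-wide

ISSUED = 3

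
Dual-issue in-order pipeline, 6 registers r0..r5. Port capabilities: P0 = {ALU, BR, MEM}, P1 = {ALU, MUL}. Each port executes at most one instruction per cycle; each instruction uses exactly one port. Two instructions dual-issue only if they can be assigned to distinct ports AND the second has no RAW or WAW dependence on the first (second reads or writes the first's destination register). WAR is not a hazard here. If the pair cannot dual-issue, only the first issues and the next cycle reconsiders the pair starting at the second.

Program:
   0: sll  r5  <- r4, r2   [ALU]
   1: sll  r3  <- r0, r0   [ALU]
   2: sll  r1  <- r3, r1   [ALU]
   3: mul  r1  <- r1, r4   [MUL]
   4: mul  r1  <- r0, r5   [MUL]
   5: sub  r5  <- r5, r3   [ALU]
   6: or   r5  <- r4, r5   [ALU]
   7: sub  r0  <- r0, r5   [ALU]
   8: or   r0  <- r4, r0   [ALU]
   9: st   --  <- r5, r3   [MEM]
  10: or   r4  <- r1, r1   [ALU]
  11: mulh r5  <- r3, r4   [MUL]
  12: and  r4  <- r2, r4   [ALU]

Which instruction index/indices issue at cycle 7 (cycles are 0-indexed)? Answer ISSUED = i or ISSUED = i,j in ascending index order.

c0: i0,i1 sll.ALU sll.ALU  2-wide
c1: i2 sll.ALU  RAW+WAW r1
c2: i3 mul.MUL  no-port MUL/MUL
c3: i4,i5 mul.MUL sub.ALU  2-wide
c4: i6 or.ALU  RAW r5
c5: i7 sub.ALU  RAW+WAW r0
c6: i8,i9 or.ALU st.MEM  2-wide
c7: i10 or.ALU  RAW r4
c8: i11,i12 mulh.MUL and.ALU  2-wide

ISSUED = 10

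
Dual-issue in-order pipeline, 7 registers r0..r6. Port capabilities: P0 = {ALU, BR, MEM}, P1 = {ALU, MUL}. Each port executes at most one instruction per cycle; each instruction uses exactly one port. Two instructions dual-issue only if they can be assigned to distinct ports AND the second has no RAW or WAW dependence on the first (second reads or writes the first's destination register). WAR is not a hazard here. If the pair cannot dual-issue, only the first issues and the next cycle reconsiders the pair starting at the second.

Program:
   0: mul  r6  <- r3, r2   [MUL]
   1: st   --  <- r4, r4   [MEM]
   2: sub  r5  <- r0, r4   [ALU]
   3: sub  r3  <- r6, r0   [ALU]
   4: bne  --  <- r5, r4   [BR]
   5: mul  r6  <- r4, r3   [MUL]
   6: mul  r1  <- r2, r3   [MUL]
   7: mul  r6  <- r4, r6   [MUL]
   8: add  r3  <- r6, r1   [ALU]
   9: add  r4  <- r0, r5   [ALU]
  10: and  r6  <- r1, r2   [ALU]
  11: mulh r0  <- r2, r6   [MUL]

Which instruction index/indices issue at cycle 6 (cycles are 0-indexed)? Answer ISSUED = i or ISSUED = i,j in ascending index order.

#0 head=0: mul.MUL/st.MEM i0&i1 dual
#1 head=2: sub.ALU/sub.ALU i2&i3 dual
#2 head=4: bne.BR/mul.MUL i4&i5 dual
#3 head=6: mul.MUL i6 no-port MUL/MUL
#4 head=7: mul.MUL i7 RAW r6
#5 head=8: add.ALU/add.ALU i8&i9 dual
#6 head=10: and.ALU i10 RAW r6
#7 head=11: mulh.MUL i11 tail

ISSUED = 10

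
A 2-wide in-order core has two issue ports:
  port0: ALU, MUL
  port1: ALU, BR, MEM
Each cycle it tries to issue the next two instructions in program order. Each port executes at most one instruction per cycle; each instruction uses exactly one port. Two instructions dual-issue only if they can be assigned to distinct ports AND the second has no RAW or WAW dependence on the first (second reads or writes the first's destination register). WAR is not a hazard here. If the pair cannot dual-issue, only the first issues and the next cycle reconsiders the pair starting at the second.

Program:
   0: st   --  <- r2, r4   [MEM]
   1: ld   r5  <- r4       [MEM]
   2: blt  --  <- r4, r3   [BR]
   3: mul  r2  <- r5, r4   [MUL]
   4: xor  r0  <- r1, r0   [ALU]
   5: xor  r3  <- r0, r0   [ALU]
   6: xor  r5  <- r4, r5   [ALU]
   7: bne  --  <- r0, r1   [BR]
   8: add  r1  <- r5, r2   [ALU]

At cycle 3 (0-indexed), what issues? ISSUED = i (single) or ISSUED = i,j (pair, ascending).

  cy0 -> i0 (st) no-port MEM/MEM
  cy1 -> i1 (ld) no-port MEM/BR
  cy2 -> i2&i3 (blt;mul) dual
  cy3 -> i4 (xor) RAW r0
  cy4 -> i5&i6 (xor;xor) dual
  cy5 -> i7&i8 (bne;add) dual

ISSUED = 4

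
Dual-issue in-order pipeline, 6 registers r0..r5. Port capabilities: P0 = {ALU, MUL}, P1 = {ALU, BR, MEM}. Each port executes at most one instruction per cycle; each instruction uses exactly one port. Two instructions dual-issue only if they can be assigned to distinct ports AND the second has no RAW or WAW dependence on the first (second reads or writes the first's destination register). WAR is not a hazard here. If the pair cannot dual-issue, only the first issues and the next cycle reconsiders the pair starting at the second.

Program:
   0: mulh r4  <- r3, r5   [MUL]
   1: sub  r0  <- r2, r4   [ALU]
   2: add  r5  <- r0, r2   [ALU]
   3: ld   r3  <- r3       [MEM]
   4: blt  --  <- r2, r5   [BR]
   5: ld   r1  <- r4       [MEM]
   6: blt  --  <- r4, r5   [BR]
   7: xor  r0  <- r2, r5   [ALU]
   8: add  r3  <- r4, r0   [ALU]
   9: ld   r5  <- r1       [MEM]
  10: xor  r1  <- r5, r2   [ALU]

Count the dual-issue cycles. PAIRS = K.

c0: i0 mulh.MUL  RAW r4
c1: i1 sub.ALU  RAW r0
c2: i2/i3 add.ALU ld.MEM  pair
c3: i4 blt.BR  no-port BR/MEM
c4: i5 ld.MEM  no-port MEM/BR
c5: i6/i7 blt.BR xor.ALU  pair
c6: i8/i9 add.ALU ld.MEM  pair
c7: i10 xor.ALU  tail

PAIRS = 3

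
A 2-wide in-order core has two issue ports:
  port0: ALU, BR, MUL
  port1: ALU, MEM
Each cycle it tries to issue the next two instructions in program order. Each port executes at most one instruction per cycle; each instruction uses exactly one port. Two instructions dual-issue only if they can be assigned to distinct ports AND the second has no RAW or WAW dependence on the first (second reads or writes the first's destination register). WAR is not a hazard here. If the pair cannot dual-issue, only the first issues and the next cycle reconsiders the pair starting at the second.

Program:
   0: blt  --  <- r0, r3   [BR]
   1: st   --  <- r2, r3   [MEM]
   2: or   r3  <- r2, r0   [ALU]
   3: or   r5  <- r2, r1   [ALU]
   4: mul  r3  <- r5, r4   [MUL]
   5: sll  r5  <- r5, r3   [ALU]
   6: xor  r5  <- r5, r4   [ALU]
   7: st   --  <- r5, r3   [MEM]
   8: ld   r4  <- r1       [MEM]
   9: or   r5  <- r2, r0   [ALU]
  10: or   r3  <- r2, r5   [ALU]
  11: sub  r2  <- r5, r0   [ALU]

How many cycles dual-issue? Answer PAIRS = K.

PAIRS = 4

t=0 i0,i1:blt/st ; 2-wide
t=1 i2,i3:or/or ; 2-wide
t=2 i4:mul ; RAW r3
t=3 i5:sll ; RAW+WAW r5
t=4 i6:xor ; RAW r5
t=5 i7:st ; no-port MEM/MEM
t=6 i8,i9:ld/or ; 2-wide
t=7 i10,i11:or/sub ; 2-wide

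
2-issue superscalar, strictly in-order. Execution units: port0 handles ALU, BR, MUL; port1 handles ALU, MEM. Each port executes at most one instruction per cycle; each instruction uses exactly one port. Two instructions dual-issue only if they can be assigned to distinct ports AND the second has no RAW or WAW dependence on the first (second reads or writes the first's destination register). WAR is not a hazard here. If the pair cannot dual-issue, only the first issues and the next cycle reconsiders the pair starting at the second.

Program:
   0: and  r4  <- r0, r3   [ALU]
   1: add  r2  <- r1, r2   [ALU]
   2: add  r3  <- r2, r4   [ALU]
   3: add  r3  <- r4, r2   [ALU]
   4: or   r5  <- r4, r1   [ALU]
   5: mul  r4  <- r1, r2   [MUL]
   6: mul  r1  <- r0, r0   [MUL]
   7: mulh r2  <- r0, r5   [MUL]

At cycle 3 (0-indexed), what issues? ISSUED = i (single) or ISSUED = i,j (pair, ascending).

ISSUED = 5

t=0 i0+i1:and+add ; pair
t=1 i2:add ; WAW r3
t=2 i3+i4:add+or ; pair
t=3 i5:mul ; no-port MUL/MUL
t=4 i6:mul ; no-port MUL/MUL
t=5 i7:mulh ; tail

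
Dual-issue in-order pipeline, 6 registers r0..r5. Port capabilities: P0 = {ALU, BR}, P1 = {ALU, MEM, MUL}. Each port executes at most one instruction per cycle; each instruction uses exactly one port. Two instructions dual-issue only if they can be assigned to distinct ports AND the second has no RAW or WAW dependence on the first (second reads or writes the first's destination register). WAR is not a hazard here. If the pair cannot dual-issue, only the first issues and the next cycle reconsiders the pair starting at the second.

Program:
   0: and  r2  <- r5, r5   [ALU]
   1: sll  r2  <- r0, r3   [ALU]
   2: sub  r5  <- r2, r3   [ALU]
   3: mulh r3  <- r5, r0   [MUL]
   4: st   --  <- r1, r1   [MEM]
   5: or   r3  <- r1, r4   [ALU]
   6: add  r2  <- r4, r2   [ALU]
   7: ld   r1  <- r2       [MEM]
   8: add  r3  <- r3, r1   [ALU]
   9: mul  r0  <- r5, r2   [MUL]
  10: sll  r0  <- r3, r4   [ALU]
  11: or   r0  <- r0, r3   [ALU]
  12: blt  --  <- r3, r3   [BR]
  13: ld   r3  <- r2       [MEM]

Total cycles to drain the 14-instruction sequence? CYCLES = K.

CYCLES = 11

0. and @i0  | WAW r2
1. sll @i1  | RAW r2
2. sub @i2  | RAW r5
3. mulh @i3  | no-port MUL/MEM
4. st;or @i4,i5  | dual
5. add @i6  | RAW r2
6. ld @i7  | RAW r1
7. add;mul @i8,i9  | dual
8. sll @i10  | RAW+WAW r0
9. or;blt @i11,i12  | dual
10. ld @i13  | tail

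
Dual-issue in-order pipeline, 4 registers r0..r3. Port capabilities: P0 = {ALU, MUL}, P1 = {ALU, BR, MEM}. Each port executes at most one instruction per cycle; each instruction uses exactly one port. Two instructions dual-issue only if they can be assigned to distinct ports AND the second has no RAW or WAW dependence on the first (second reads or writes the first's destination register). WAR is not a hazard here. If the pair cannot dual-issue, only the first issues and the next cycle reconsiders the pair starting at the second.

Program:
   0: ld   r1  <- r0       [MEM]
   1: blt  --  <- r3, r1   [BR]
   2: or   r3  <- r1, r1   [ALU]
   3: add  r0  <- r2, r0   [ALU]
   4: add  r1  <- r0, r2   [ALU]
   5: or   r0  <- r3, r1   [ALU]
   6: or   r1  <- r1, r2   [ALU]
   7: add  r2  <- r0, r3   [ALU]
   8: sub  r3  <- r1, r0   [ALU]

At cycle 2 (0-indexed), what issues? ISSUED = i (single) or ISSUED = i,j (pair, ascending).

c0: i0 ld  no-port MEM/BR
c1: i1,i2 blt+or  pair
c2: i3 add  RAW r0
c3: i4 add  RAW r1
c4: i5,i6 or+or  pair
c5: i7,i8 add+sub  pair

ISSUED = 3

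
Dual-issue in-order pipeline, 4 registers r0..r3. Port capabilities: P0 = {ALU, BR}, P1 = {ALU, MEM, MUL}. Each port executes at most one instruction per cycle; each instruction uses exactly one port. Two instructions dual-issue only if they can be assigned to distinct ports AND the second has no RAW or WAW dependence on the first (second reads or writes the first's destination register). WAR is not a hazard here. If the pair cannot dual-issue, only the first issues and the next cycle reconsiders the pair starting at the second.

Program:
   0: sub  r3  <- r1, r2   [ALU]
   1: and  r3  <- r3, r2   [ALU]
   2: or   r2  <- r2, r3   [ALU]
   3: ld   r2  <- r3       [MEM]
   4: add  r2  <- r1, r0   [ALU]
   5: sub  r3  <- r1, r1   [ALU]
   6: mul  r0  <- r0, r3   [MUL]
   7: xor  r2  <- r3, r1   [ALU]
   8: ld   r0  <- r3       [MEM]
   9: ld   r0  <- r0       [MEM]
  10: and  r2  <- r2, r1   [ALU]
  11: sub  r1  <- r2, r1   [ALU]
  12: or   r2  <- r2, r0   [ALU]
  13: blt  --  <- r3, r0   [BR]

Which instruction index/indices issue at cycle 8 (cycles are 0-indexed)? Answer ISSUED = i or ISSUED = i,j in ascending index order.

ISSUED = 11,12

[0] i0  sub.ALU  -- RAW+WAW r3
[1] i1  and.ALU  -- RAW r3
[2] i2  or.ALU  -- WAW r2
[3] i3  ld.MEM  -- WAW r2
[4] i4&i5  add.ALU+sub.ALU  -- pair
[5] i6&i7  mul.MUL+xor.ALU  -- pair
[6] i8  ld.MEM  -- no-port MEM/MEM
[7] i9&i10  ld.MEM+and.ALU  -- pair
[8] i11&i12  sub.ALU+or.ALU  -- pair
[9] i13  blt.BR  -- tail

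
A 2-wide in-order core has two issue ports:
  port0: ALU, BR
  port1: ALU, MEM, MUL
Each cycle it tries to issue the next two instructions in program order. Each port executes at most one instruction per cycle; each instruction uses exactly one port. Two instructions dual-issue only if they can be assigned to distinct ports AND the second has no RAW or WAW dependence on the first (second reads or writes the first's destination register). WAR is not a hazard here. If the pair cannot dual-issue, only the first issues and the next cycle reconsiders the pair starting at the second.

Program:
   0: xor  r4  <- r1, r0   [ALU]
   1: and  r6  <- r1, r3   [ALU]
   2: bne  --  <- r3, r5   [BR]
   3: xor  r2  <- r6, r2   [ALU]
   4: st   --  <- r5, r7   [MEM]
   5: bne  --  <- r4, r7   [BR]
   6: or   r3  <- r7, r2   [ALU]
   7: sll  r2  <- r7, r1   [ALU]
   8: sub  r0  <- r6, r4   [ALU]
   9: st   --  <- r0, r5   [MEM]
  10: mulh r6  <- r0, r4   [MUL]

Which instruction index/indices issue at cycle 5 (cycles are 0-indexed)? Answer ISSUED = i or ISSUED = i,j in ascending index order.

ISSUED = 9

#0 head=0: xor.ALU+and.ALU i0,i1 2-wide
#1 head=2: bne.BR+xor.ALU i2,i3 2-wide
#2 head=4: st.MEM+bne.BR i4,i5 2-wide
#3 head=6: or.ALU+sll.ALU i6,i7 2-wide
#4 head=8: sub.ALU i8 RAW r0
#5 head=9: st.MEM i9 no-port MEM/MUL
#6 head=10: mulh.MUL i10 tail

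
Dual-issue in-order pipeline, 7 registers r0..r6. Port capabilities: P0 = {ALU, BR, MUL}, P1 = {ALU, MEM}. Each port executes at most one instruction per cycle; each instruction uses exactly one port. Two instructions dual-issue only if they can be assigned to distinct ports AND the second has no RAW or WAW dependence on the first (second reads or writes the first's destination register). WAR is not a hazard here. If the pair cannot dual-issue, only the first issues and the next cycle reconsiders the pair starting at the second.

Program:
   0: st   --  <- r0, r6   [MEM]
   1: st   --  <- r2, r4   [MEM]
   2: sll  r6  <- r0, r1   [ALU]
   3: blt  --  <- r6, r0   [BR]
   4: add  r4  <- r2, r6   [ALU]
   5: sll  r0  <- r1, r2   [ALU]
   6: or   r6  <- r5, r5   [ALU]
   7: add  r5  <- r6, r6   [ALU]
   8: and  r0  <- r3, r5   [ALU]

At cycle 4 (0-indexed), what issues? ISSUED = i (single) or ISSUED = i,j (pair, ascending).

ISSUED = 7

  cy0 -> i0 (st.MEM) no-port MEM/MEM
  cy1 -> i1+i2 (st.MEM sll.ALU) dual
  cy2 -> i3+i4 (blt.BR add.ALU) dual
  cy3 -> i5+i6 (sll.ALU or.ALU) dual
  cy4 -> i7 (add.ALU) RAW r5
  cy5 -> i8 (and.ALU) tail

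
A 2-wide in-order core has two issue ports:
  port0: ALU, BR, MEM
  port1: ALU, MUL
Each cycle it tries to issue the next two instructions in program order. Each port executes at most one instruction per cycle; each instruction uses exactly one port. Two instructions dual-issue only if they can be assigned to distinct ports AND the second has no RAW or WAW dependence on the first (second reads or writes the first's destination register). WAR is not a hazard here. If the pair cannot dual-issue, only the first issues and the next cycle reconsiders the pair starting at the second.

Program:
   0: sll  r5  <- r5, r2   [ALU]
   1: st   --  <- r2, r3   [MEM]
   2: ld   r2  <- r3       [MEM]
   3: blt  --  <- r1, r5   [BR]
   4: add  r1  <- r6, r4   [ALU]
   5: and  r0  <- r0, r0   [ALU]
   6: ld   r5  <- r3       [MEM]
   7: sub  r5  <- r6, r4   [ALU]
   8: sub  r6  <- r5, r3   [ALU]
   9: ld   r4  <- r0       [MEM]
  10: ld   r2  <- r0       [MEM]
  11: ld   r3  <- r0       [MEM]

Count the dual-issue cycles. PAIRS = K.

0. sll.ALU;st.MEM @i0/i1  | dual
1. ld.MEM @i2  | no-port MEM/BR
2. blt.BR;add.ALU @i3/i4  | dual
3. and.ALU;ld.MEM @i5/i6  | dual
4. sub.ALU @i7  | RAW r5
5. sub.ALU;ld.MEM @i8/i9  | dual
6. ld.MEM @i10  | no-port MEM/MEM
7. ld.MEM @i11  | tail

PAIRS = 4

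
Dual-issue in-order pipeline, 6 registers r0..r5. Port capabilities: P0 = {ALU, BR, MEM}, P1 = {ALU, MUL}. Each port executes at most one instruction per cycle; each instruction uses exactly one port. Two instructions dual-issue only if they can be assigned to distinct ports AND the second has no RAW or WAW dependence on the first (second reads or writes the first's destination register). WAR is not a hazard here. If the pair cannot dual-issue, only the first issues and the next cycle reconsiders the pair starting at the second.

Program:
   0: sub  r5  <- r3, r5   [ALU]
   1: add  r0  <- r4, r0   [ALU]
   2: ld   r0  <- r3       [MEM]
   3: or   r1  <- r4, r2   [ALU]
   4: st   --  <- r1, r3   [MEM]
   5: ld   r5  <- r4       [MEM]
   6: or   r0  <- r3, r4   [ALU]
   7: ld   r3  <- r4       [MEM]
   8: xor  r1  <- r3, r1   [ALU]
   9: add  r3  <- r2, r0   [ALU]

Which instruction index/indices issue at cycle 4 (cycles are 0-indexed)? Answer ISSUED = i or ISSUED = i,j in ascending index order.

t=0 i0&i1:sub.ALU add.ALU ; dual
t=1 i2&i3:ld.MEM or.ALU ; dual
t=2 i4:st.MEM ; no-port MEM/MEM
t=3 i5&i6:ld.MEM or.ALU ; dual
t=4 i7:ld.MEM ; RAW r3
t=5 i8&i9:xor.ALU add.ALU ; dual

ISSUED = 7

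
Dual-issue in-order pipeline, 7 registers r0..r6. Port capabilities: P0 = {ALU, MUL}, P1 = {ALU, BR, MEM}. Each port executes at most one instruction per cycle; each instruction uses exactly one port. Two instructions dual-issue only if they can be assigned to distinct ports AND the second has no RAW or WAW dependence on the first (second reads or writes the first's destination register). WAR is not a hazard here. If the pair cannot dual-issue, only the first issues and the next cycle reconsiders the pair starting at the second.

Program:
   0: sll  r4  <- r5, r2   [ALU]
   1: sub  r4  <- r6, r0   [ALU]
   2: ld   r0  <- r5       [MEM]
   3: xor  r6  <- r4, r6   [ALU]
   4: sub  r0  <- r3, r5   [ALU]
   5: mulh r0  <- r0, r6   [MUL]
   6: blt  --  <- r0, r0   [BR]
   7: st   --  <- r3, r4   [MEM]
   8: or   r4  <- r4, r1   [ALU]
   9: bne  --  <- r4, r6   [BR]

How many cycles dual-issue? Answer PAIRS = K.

PAIRS = 3

[0] i0  sll.ALU  -- WAW r4
[1] i1/i2  sub.ALU+ld.MEM  -- 2-wide
[2] i3/i4  xor.ALU+sub.ALU  -- 2-wide
[3] i5  mulh.MUL  -- RAW r0
[4] i6  blt.BR  -- no-port BR/MEM
[5] i7/i8  st.MEM+or.ALU  -- 2-wide
[6] i9  bne.BR  -- tail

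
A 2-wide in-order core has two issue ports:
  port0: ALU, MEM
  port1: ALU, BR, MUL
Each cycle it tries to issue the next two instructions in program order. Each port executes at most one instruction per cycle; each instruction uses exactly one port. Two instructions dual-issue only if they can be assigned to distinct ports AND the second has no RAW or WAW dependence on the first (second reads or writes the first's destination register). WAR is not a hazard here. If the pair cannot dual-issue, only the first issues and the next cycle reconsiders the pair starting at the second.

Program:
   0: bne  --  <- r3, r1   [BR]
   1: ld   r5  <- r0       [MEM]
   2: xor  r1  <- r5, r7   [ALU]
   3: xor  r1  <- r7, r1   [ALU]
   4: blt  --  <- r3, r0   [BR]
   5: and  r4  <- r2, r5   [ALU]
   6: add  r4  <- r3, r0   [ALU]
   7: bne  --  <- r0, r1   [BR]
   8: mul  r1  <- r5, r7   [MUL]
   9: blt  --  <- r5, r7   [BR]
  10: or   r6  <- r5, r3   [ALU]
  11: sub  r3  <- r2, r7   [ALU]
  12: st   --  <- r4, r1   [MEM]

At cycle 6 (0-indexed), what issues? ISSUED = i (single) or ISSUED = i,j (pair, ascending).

c0: i0,i1 bne;ld  pair
c1: i2 xor  RAW+WAW r1
c2: i3,i4 xor;blt  pair
c3: i5 and  WAW r4
c4: i6,i7 add;bne  pair
c5: i8 mul  no-port MUL/BR
c6: i9,i10 blt;or  pair
c7: i11,i12 sub;st  pair

ISSUED = 9,10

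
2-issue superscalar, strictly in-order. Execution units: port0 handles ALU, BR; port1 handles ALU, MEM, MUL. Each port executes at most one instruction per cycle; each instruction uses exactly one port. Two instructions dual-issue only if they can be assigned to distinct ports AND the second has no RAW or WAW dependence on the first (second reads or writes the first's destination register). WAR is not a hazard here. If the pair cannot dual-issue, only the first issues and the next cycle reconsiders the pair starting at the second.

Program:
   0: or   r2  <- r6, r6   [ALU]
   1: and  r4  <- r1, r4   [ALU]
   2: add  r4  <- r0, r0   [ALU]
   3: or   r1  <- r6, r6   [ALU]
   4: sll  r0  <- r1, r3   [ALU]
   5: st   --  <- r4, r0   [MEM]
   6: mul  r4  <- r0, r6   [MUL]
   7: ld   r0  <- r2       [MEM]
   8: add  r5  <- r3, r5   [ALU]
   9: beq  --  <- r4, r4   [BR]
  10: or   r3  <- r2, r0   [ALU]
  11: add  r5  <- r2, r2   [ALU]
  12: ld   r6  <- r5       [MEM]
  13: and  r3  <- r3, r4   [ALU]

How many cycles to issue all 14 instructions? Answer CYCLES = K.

#0 head=0: or.ALU;and.ALU i0&i1 2-wide
#1 head=2: add.ALU;or.ALU i2&i3 2-wide
#2 head=4: sll.ALU i4 RAW r0
#3 head=5: st.MEM i5 no-port MEM/MUL
#4 head=6: mul.MUL i6 no-port MUL/MEM
#5 head=7: ld.MEM;add.ALU i7&i8 2-wide
#6 head=9: beq.BR;or.ALU i9&i10 2-wide
#7 head=11: add.ALU i11 RAW r5
#8 head=12: ld.MEM;and.ALU i12&i13 2-wide

CYCLES = 9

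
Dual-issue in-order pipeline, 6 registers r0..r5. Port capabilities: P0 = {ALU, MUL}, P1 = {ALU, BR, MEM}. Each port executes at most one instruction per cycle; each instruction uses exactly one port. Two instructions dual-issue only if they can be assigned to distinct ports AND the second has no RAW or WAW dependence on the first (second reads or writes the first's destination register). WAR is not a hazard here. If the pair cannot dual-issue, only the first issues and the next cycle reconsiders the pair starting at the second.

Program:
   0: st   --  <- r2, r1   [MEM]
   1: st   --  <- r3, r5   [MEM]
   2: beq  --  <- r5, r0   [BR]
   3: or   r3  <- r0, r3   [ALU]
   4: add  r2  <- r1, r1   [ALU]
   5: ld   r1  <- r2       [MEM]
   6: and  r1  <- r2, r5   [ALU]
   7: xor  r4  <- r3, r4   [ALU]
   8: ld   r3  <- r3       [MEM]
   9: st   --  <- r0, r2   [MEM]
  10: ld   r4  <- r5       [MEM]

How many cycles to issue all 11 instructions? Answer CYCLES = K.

CYCLES = 9

0. st @i0  | no-port MEM/MEM
1. st @i1  | no-port MEM/BR
2. beq;or @i2/i3  | dual
3. add @i4  | RAW r2
4. ld @i5  | WAW r1
5. and;xor @i6/i7  | dual
6. ld @i8  | no-port MEM/MEM
7. st @i9  | no-port MEM/MEM
8. ld @i10  | tail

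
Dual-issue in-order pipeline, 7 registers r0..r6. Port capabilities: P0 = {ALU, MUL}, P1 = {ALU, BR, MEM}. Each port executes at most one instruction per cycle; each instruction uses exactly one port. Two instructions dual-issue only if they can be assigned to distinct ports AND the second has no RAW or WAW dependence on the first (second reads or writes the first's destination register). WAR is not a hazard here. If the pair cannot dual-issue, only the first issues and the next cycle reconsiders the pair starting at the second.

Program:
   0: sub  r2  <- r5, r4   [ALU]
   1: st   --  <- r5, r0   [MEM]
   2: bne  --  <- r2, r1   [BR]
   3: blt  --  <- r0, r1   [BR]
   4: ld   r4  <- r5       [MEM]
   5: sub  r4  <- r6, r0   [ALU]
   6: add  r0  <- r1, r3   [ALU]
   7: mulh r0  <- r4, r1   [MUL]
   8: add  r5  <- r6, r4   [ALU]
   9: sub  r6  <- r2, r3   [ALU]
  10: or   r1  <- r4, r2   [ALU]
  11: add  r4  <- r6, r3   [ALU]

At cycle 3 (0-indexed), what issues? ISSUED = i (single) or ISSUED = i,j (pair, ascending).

ISSUED = 4

c0: i0+i1 sub/st  2-wide
c1: i2 bne  no-port BR/BR
c2: i3 blt  no-port BR/MEM
c3: i4 ld  WAW r4
c4: i5+i6 sub/add  2-wide
c5: i7+i8 mulh/add  2-wide
c6: i9+i10 sub/or  2-wide
c7: i11 add  tail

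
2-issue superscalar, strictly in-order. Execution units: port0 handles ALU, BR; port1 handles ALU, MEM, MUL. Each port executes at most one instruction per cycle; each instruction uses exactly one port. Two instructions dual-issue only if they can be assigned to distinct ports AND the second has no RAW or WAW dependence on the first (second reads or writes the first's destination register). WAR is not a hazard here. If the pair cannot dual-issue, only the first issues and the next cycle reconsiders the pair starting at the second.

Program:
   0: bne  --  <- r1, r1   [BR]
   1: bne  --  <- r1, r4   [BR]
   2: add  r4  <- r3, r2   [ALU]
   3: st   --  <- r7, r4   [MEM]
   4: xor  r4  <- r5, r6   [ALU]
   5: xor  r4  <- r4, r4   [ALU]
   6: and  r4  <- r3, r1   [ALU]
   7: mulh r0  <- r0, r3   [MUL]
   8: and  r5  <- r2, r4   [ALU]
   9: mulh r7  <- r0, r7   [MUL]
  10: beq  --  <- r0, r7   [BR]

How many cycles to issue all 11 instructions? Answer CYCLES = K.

CYCLES = 7

t=0 i0:bne.BR ; no-port BR/BR
t=1 i1/i2:bne.BR+add.ALU ; dual
t=2 i3/i4:st.MEM+xor.ALU ; dual
t=3 i5:xor.ALU ; WAW r4
t=4 i6/i7:and.ALU+mulh.MUL ; dual
t=5 i8/i9:and.ALU+mulh.MUL ; dual
t=6 i10:beq.BR ; tail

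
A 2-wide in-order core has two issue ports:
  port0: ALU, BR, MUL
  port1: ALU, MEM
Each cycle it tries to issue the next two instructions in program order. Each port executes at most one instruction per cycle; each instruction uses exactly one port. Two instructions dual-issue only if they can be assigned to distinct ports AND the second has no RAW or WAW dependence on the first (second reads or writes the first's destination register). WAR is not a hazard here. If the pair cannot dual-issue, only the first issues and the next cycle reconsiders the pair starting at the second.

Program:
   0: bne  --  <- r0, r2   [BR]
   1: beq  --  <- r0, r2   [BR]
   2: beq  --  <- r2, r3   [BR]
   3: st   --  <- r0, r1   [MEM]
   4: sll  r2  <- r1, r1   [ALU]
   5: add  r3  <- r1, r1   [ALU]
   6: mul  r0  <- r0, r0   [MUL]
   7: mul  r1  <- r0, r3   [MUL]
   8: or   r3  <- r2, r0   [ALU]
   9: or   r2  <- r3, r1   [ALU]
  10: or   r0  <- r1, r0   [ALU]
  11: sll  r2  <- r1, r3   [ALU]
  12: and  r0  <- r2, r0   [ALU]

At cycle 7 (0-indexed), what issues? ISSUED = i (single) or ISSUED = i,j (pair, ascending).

0. bne.BR @i0  | no-port BR/BR
1. beq.BR @i1  | no-port BR/BR
2. beq.BR/st.MEM @i2/i3  | pair
3. sll.ALU/add.ALU @i4/i5  | pair
4. mul.MUL @i6  | no-port MUL/MUL
5. mul.MUL/or.ALU @i7/i8  | pair
6. or.ALU/or.ALU @i9/i10  | pair
7. sll.ALU @i11  | RAW r2
8. and.ALU @i12  | tail

ISSUED = 11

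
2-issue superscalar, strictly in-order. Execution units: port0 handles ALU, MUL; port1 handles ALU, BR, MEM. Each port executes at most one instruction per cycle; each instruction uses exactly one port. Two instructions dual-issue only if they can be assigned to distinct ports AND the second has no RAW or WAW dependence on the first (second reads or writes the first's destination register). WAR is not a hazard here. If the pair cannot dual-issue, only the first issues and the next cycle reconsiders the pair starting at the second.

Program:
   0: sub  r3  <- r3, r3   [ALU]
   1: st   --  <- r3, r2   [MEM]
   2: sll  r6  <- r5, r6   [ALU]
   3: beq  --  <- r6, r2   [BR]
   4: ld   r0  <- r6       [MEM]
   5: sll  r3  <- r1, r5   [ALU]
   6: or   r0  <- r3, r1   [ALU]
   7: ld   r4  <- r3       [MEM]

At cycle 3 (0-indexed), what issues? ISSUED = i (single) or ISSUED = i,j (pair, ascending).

[0] i0  sub.ALU  -- RAW r3
[1] i1+i2  st.MEM sll.ALU  -- dual
[2] i3  beq.BR  -- no-port BR/MEM
[3] i4+i5  ld.MEM sll.ALU  -- dual
[4] i6+i7  or.ALU ld.MEM  -- dual

ISSUED = 4,5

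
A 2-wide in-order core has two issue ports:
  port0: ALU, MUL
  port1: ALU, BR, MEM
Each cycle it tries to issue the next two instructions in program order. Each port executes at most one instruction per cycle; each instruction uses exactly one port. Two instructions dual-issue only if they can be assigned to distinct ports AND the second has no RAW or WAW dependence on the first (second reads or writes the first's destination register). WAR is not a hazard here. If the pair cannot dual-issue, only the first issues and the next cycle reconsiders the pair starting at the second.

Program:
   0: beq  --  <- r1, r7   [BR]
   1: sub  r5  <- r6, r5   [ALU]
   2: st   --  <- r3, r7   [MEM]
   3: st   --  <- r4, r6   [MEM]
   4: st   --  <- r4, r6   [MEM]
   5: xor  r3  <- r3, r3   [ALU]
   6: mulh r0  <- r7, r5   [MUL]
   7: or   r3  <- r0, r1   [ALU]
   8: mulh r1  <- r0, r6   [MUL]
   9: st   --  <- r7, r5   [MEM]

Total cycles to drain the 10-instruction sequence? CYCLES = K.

[0] i0+i1  beq/sub  -- dual
[1] i2  st  -- no-port MEM/MEM
[2] i3  st  -- no-port MEM/MEM
[3] i4+i5  st/xor  -- dual
[4] i6  mulh  -- RAW r0
[5] i7+i8  or/mulh  -- dual
[6] i9  st  -- tail

CYCLES = 7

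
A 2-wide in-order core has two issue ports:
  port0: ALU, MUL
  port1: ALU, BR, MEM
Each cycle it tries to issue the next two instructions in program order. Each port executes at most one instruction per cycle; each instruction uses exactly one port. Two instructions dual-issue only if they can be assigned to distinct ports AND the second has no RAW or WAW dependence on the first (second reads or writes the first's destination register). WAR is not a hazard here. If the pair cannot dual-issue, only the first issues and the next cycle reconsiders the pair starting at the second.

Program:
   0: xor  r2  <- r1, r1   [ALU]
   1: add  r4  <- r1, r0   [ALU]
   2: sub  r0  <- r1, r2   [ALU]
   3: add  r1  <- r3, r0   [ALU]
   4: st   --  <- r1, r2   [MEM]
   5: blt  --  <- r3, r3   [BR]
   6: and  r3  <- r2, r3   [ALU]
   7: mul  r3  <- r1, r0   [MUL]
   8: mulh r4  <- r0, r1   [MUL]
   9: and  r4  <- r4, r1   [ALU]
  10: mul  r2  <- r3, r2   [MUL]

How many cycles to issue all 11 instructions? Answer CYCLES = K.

CYCLES = 8

  cy0 -> i0/i1 (xor/add) dual
  cy1 -> i2 (sub) RAW r0
  cy2 -> i3 (add) RAW r1
  cy3 -> i4 (st) no-port MEM/BR
  cy4 -> i5/i6 (blt/and) dual
  cy5 -> i7 (mul) no-port MUL/MUL
  cy6 -> i8 (mulh) RAW+WAW r4
  cy7 -> i9/i10 (and/mul) dual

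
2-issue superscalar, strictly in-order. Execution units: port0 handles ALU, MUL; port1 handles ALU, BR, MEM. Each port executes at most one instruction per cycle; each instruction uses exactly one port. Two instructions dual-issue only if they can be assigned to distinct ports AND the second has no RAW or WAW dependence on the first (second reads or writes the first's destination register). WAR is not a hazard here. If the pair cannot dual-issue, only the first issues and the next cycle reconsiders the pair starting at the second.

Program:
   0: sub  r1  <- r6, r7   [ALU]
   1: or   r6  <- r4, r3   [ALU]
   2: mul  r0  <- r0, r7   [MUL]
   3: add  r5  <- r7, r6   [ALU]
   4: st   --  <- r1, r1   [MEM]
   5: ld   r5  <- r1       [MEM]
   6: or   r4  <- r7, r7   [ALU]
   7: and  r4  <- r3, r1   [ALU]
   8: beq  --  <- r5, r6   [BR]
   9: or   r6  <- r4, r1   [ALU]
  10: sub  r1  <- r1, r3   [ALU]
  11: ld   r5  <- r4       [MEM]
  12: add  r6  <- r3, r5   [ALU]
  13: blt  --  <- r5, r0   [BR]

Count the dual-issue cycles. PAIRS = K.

  cy0 -> i0/i1 (sub.ALU or.ALU) pair
  cy1 -> i2/i3 (mul.MUL add.ALU) pair
  cy2 -> i4 (st.MEM) no-port MEM/MEM
  cy3 -> i5/i6 (ld.MEM or.ALU) pair
  cy4 -> i7/i8 (and.ALU beq.BR) pair
  cy5 -> i9/i10 (or.ALU sub.ALU) pair
  cy6 -> i11 (ld.MEM) RAW r5
  cy7 -> i12/i13 (add.ALU blt.BR) pair

PAIRS = 6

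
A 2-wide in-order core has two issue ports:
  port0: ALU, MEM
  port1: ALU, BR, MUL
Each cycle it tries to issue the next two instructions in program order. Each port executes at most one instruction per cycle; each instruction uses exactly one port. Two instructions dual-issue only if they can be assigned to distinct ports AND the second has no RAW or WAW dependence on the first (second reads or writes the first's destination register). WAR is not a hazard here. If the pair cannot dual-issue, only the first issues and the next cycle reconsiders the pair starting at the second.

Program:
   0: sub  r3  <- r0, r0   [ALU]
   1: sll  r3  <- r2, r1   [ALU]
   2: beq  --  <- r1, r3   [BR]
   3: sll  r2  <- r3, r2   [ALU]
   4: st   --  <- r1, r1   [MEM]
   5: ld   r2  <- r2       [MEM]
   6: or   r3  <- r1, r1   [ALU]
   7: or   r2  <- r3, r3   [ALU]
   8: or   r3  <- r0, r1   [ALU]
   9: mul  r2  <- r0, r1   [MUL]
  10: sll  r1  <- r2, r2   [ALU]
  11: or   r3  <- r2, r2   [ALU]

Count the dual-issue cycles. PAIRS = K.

PAIRS = 4

0. sub.ALU @i0  | WAW r3
1. sll.ALU @i1  | RAW r3
2. beq.BR+sll.ALU @i2&i3  | pair
3. st.MEM @i4  | no-port MEM/MEM
4. ld.MEM+or.ALU @i5&i6  | pair
5. or.ALU+or.ALU @i7&i8  | pair
6. mul.MUL @i9  | RAW r2
7. sll.ALU+or.ALU @i10&i11  | pair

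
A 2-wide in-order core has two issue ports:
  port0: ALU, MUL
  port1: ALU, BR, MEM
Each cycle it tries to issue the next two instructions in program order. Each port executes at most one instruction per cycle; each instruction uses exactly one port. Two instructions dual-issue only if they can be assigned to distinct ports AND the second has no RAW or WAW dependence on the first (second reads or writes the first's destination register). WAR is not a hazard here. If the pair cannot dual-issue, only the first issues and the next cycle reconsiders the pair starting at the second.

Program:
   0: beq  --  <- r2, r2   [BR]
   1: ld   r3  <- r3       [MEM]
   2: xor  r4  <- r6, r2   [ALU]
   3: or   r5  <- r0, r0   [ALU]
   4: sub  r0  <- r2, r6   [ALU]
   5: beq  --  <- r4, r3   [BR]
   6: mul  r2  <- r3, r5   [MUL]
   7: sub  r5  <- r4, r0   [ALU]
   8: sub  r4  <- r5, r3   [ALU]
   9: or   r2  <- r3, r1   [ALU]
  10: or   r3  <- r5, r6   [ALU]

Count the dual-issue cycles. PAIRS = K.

PAIRS = 4

t=0 i0:beq.BR ; no-port BR/MEM
t=1 i1,i2:ld.MEM/xor.ALU ; pair
t=2 i3,i4:or.ALU/sub.ALU ; pair
t=3 i5,i6:beq.BR/mul.MUL ; pair
t=4 i7:sub.ALU ; RAW r5
t=5 i8,i9:sub.ALU/or.ALU ; pair
t=6 i10:or.ALU ; tail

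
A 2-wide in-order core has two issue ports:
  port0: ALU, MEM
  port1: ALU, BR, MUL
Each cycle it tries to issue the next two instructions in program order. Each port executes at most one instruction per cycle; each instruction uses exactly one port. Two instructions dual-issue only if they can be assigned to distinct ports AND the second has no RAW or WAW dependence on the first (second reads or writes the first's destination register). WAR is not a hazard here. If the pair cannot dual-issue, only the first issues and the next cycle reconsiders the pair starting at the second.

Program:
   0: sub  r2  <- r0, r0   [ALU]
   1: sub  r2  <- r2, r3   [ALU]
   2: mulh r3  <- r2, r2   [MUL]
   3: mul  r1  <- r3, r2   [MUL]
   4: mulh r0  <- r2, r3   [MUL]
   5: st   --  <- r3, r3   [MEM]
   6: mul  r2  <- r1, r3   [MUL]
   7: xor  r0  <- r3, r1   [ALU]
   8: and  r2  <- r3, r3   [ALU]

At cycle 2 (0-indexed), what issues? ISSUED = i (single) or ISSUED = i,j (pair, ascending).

ISSUED = 2

c0: i0 sub.ALU  RAW+WAW r2
c1: i1 sub.ALU  RAW r2
c2: i2 mulh.MUL  no-port MUL/MUL
c3: i3 mul.MUL  no-port MUL/MUL
c4: i4&i5 mulh.MUL;st.MEM  pair
c5: i6&i7 mul.MUL;xor.ALU  pair
c6: i8 and.ALU  tail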